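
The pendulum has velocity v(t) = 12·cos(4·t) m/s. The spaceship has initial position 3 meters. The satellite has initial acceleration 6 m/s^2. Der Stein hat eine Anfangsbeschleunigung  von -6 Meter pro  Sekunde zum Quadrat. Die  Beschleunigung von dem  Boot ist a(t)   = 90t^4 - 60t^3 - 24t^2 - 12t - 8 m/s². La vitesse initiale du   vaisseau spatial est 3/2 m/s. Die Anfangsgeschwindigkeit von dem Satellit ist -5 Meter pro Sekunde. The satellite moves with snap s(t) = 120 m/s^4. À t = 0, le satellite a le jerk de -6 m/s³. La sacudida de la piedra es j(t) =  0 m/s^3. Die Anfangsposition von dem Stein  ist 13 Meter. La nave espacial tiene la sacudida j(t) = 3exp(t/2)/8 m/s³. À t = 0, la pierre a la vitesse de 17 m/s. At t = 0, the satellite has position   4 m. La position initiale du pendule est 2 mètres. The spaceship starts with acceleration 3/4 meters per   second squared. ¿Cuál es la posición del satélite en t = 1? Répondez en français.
Pour résoudre ceci, nous devons prendre 4 primitives de notre équation du snap s(t) = 120. En intégrant le snap et en utilisant la condition initiale j(0) = -6, nous obtenons j(t) = 120·t - 6. L'intégrale du jerk, avec a(0) = 6, donne l'accélération: a(t) = 60·t^2 - 6·t + 6. En prenant ∫a(t)dt et en appliquant v(0) = -5, nous trouvons v(t) = 20·t^3 - 3·t^2 + 6·t - 5. La primitive de la vitesse, avec x(0) = 4, donne la position: x(t) = 5·t^4 - t^3 + 3·t^2 - 5·t + 4. De l'équation de la position x(t) = 5·t^4 - t^3 + 3·t^2 - 5·t + 4, nous substituons t = 1 pour obtenir x = 6.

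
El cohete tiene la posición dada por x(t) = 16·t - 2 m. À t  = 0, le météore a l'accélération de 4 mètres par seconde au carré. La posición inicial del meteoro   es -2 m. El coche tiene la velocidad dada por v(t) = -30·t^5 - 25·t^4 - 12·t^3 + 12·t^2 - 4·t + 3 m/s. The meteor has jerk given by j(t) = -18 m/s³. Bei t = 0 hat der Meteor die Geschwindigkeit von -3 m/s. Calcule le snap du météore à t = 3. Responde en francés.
Nous devons dériver notre équation du jerk j(t) = -18 1 fois. En prenant d/dt de j(t), nous trouvons s(t) = 0. De l'équation du snap s(t) = 0, nous substituons t = 3 pour obtenir s = 0.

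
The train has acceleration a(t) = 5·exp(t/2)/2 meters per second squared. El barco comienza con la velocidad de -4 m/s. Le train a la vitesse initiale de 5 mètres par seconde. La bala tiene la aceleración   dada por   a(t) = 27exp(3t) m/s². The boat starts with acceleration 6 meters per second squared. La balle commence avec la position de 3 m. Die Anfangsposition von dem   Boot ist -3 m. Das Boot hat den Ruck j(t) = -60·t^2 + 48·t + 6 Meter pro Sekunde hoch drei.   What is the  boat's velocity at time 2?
To find the answer, we compute 2 antiderivatives of j(t) = -60·t^2 + 48·t + 6. Taking ∫j(t)dt and applying a(0) = 6, we find a(t) = -20·t^3 + 24·t^2 + 6·t + 6. The antiderivative of acceleration is velocity. Using v(0) = -4, we get v(t) = -5·t^4 + 8·t^3 + 3·t^2 + 6·t - 4. We have velocity v(t) = -5·t^4 + 8·t^3 + 3·t^2 + 6·t - 4. Substituting t = 2: v(2) = 4.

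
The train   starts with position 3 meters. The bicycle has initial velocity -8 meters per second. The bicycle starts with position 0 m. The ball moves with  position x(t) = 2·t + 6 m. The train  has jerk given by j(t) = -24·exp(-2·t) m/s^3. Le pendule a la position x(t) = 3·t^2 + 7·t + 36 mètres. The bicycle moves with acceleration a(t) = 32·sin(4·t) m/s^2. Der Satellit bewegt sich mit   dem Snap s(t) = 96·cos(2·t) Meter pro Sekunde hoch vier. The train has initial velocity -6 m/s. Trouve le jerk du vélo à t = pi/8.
En partant de l'accélération a(t) = 32·sin(4·t), nous prenons 1 dérivée. En prenant d/dt de a(t), nous trouvons j(t) = 128·cos(4·t). Nous avons le jerk j(t) = 128·cos(4·t). En substituant t = pi/8: j(pi/8) = 0.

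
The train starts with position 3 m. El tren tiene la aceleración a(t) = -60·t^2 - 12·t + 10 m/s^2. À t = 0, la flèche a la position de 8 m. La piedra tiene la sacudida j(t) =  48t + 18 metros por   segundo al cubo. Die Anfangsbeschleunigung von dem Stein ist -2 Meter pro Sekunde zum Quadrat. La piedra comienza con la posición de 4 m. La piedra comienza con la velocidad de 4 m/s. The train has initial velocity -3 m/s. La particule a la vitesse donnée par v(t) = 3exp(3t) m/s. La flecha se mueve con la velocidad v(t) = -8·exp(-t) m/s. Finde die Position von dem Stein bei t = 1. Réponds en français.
Pour résoudre ceci, nous devons prendre 3 primitives de notre équation du jerk j(t) = 48·t + 18. L'intégrale du jerk, avec a(0) = -2, donne l'accélération: a(t) = 24·t^2 + 18·t - 2. En intégrant l'accélération et en utilisant la condition initiale v(0) = 4, nous obtenons v(t) = 8·t^3 + 9·t^2 - 2·t + 4. En prenant ∫v(t)dt et en appliquant x(0) = 4, nous trouvons x(t) = 2·t^4 + 3·t^3 - t^2 + 4·t + 4. Nous avons la position x(t) = 2·t^4 + 3·t^3 - t^2 + 4·t + 4. En substituant t = 1: x(1) = 12.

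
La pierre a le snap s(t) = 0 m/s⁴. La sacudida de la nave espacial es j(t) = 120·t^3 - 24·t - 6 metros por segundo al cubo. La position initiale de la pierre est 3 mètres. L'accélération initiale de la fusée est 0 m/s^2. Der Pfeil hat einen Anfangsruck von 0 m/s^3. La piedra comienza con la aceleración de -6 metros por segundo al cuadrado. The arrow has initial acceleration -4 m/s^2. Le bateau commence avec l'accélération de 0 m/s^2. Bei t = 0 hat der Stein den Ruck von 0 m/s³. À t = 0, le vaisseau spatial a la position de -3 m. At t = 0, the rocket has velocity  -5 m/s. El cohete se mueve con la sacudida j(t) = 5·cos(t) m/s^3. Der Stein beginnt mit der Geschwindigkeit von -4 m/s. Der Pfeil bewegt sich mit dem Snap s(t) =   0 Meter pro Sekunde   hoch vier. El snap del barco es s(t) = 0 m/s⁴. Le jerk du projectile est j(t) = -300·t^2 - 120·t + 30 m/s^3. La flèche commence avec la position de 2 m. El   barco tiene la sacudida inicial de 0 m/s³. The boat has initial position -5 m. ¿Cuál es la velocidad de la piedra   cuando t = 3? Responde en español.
Partiendo del snap s(t) = 0, tomamos 3 integrales. La integral del snap es la sacudida. Usando j(0) = 0, obtenemos j(t) = 0. Integrando la sacudida y usando la condición inicial a(0) = -6, obtenemos a(t) = -6. La antiderivada de la aceleración es la velocidad. Usando v(0) = -4, obtenemos v(t) = -6·t - 4. Usando v(t) = -6·t - 4 y sustituyendo t = 3, encontramos v = -22.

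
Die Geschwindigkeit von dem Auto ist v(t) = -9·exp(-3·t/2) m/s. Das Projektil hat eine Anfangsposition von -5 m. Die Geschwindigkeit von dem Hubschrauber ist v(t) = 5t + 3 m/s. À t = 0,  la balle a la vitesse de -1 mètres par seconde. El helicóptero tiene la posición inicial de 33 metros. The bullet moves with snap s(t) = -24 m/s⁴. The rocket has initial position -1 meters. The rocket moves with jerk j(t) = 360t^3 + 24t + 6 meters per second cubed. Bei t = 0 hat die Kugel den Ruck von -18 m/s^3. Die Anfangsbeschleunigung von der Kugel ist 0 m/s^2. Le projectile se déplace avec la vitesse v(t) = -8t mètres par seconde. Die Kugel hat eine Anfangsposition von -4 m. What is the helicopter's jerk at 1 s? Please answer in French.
Nous devons dériver notre équation de la vitesse v(t) = 5·t + 3 2 fois. La dérivée de la vitesse donne l'accélération: a(t) = 5. La dérivée de l'accélération donne le jerk: j(t) = 0. Nous avons le jerk j(t) = 0. En substituant t = 1: j(1) = 0.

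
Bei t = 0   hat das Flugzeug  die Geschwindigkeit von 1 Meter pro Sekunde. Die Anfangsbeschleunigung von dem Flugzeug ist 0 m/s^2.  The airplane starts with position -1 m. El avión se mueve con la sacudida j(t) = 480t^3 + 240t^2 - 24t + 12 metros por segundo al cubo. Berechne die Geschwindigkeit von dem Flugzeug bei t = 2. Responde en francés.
En partant du jerk j(t) = 480·t^3 + 240·t^2 - 24·t + 12, nous prenons 2 primitives. La primitive du jerk est l'accélération. En utilisant a(0) = 0, nous obtenons a(t) = 4·t·(30·t^3 + 20·t^2 - 3·t + 3). En prenant ∫a(t)dt et en appliquant v(0) = 1, nous trouvons v(t) = 24·t^5 + 20·t^4 - 4·t^3 + 6·t^2 + 1. En utilisant v(t) = 24·t^5 + 20·t^4 - 4·t^3 + 6·t^2 + 1 et en substituant t = 2, nous trouvons v = 1081.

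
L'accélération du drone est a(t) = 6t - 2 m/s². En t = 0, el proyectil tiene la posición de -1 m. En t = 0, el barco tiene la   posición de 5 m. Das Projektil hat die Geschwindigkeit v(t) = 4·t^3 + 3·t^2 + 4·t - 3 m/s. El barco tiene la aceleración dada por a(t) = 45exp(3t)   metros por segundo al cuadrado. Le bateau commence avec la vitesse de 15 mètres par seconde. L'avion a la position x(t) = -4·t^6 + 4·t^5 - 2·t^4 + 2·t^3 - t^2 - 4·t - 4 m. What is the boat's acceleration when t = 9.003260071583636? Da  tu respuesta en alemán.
Aus der Gleichung für die Beschleunigung a(t) = 45·exp(3·t), setzen wir t = 9.003260071583636 ein und erhalten a = 24177479206964.8.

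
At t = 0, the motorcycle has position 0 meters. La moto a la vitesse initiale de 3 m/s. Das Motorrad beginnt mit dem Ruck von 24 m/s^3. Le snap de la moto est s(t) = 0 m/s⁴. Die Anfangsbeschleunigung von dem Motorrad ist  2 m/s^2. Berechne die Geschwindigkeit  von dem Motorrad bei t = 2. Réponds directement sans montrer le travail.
v(2) = 55.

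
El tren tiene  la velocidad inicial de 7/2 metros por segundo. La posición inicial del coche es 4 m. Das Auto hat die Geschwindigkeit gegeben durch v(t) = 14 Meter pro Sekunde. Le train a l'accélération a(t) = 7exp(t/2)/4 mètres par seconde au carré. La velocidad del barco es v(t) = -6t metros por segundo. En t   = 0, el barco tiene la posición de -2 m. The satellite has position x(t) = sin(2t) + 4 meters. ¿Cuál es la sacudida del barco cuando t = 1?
Para resolver esto, necesitamos tomar 2 derivadas de nuestra ecuación de la velocidad v(t) = -6·t. Tomando d/dt de v(t), encontramos a(t) = -6. Derivando la aceleración, obtenemos la sacudida: j(t) = 0. Usando j(t) = 0 y sustituyendo t = 1, encontramos j = 0.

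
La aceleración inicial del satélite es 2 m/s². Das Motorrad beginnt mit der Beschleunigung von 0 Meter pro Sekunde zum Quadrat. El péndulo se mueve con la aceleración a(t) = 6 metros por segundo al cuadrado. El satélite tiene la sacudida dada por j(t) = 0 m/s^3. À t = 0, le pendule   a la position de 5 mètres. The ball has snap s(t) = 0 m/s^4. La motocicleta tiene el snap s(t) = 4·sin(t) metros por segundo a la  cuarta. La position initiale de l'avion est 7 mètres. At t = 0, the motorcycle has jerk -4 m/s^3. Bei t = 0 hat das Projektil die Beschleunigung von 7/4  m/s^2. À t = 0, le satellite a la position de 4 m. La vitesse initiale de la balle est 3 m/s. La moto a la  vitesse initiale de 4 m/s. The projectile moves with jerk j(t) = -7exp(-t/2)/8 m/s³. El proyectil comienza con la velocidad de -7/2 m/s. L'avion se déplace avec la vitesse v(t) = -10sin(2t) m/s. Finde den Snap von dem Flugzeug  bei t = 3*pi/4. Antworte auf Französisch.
Pour résoudre ceci, nous devons prendre 3 dérivées de notre équation de la vitesse v(t) = -10·sin(2·t). En dérivant la vitesse, nous obtenons l'accélération: a(t) = -20·cos(2·t). En prenant d/dt de a(t), nous trouvons j(t) = 40·sin(2·t). En dérivant le jerk, nous obtenons le snap: s(t) = 80·cos(2·t). De l'équation du snap s(t) = 80·cos(2·t), nous substituons t = 3*pi/4 pour obtenir s = 0.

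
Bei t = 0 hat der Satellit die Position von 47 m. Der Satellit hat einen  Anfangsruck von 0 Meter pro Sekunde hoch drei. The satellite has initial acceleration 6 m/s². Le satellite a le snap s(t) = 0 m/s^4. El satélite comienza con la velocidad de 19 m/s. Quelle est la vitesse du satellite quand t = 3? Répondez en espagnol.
Partiendo del snap s(t) = 0, tomamos 3 integrales. La antiderivada del snap es la sacudida. Usando j(0) = 0, obtenemos j(t) = 0. La integral de la sacudida, con a(0) = 6, da la aceleración: a(t) = 6. La integral de la aceleración, con v(0) = 19, da la velocidad: v(t) = 6·t + 19. Tenemos la velocidad v(t) = 6·t + 19. Sustituyendo t = 3: v(3) = 37.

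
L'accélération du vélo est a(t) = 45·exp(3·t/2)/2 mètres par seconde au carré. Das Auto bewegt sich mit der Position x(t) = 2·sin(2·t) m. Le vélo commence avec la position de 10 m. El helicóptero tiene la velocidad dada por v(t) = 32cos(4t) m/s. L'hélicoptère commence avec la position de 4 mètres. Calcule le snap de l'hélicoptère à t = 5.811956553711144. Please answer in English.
To solve this, we need to take 3 derivatives of our velocity equation v(t) = 32·cos(4·t). Taking d/dt of v(t), we find a(t) = -128·sin(4·t). Taking d/dt of a(t), we find j(t) = -512·cos(4·t). Taking d/dt of j(t), we find s(t) = 2048·sin(4·t). Using s(t) = 2048·sin(4·t) and substituting t = 5.811956553711144, we find s = -1947.78942441534.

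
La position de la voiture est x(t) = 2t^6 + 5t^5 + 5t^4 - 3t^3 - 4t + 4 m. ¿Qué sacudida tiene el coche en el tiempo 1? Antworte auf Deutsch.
Ausgehend von der Position x(t) = 2·t^6 + 5·t^5 + 5·t^4 - 3·t^3 - 4·t + 4, nehmen wir 3 Ableitungen. Durch Ableiten von der Position erhalten wir die Geschwindigkeit: v(t) = 12·t^5 + 25·t^4 + 20·t^3 - 9·t^2 - 4. Die Ableitung von der Geschwindigkeit ergibt die Beschleunigung: a(t) = 60·t^4 + 100·t^3 + 60·t^2 - 18·t. Durch Ableiten von der Beschleunigung erhalten wir den Ruck: j(t) = 240·t^3 + 300·t^2 + 120·t - 18. Aus der Gleichung für den Ruck j(t) = 240·t^3 + 300·t^2 + 120·t - 18, setzen wir t = 1 ein und erhalten j = 642.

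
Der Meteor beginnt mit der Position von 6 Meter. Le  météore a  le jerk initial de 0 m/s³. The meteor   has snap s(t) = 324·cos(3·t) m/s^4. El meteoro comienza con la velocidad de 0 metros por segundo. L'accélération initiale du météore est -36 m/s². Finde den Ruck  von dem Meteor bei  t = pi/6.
Um dies zu lösen, müssen wir 1 Integral unserer Gleichung für den Snap s(t) = 324·cos(3·t) finden. Das Integral von dem Snap ist der Ruck. Mit j(0) = 0 erhalten wir j(t) = 108·sin(3·t). Wir haben den Ruck j(t) = 108·sin(3·t). Durch Einsetzen von t = pi/6: j(pi/6) = 108.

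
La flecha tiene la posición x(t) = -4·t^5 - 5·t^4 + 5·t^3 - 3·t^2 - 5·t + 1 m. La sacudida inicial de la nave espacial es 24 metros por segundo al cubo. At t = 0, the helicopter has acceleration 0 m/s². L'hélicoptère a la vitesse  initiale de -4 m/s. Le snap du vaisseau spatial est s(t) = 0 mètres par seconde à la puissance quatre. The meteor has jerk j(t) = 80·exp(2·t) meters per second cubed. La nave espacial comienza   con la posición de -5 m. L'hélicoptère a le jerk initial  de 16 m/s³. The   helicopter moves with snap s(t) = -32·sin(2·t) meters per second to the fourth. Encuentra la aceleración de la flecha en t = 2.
Para resolver esto, necesitamos tomar 2 derivadas de nuestra ecuación de la posición x(t) = -4·t^5 - 5·t^4 + 5·t^3 - 3·t^2 - 5·t + 1. Derivando la posición, obtenemos la velocidad: v(t) = -20·t^4 - 20·t^3 + 15·t^2 - 6·t - 5. La derivada de la velocidad da la aceleración: a(t) = -80·t^3 - 60·t^2 + 30·t - 6. Usando a(t) = -80·t^3 - 60·t^2 + 30·t - 6 y sustituyendo t = 2, encontramos a = -826.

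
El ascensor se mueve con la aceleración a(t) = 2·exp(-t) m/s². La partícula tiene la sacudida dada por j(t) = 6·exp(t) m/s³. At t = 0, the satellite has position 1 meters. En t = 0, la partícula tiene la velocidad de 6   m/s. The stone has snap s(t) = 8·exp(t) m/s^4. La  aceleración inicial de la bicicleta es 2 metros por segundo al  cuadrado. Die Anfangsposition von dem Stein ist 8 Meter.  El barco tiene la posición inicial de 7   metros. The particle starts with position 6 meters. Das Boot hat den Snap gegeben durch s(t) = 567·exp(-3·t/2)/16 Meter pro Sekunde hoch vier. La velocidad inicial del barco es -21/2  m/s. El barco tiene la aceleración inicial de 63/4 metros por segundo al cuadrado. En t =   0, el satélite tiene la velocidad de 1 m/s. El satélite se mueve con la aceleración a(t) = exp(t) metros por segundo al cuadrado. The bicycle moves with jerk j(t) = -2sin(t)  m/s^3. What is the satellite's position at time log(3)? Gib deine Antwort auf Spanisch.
Para resolver esto, necesitamos tomar 2 antiderivadas de nuestra ecuación de la aceleración a(t) = exp(t). Integrando la aceleración y usando la condición inicial v(0) = 1, obtenemos v(t) = exp(t). Integrando la velocidad y usando la condición inicial x(0) = 1, obtenemos x(t) = exp(t). Usando x(t) = exp(t) y sustituyendo t = log(3), encontramos x = 3.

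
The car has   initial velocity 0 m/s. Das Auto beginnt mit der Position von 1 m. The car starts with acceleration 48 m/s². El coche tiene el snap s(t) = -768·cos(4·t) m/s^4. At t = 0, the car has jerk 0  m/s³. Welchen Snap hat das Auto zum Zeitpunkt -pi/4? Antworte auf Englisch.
We have snap s(t) = -768·cos(4·t). Substituting t = -pi/4: s(-pi/4) = 768.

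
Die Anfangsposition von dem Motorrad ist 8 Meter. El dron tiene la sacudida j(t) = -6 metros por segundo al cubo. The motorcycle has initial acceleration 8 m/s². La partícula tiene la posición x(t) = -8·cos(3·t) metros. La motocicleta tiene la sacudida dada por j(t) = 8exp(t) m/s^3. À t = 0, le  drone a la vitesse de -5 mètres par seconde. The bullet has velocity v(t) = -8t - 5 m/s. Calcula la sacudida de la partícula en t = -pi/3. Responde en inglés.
To solve this, we need to take 3 derivatives of our position equation x(t) = -8·cos(3·t). Taking d/dt of x(t), we find v(t) = 24·sin(3·t). The derivative of velocity gives acceleration: a(t) = 72·cos(3·t). Taking d/dt of a(t), we find j(t) = -216·sin(3·t). From the given jerk equation j(t) = -216·sin(3·t), we substitute t = -pi/3 to get j = 0.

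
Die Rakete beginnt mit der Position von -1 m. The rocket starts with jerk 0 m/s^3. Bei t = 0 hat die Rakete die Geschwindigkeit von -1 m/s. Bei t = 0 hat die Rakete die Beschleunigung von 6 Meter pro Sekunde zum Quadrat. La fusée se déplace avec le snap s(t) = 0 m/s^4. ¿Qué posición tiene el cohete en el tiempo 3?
Partiendo del snap s(t) = 0, tomamos 4 antiderivadas. La antiderivada del snap es la sacudida. Usando j(0) = 0, obtenemos j(t) = 0. La antiderivada de la sacudida, con a(0) = 6, da la aceleración: a(t) = 6. Integrando la aceleración y usando la condición inicial v(0) = -1, obtenemos v(t) = 6·t - 1. Tomando ∫v(t)dt y aplicando x(0) = -1, encontramos x(t) = 3·t^2 - t - 1. De la ecuación de la posición x(t) = 3·t^2 - t - 1, sustituimos t = 3 para obtener x = 23.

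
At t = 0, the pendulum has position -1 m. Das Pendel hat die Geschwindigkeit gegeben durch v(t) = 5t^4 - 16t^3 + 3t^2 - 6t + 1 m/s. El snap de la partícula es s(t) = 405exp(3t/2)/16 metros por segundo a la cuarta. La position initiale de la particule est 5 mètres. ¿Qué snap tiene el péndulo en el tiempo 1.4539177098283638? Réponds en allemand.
Ausgehend von der Geschwindigkeit v(t) = 5·t^4 - 16·t^3 + 3·t^2 - 6·t + 1, nehmen wir 3 Ableitungen. Mit d/dt von v(t) finden wir a(t) = 20·t^3 - 48·t^2 + 6·t - 6. Die Ableitung von der Beschleunigung ergibt den Ruck: j(t) = 60·t^2 - 96·t + 6. Durch Ableiten von dem Ruck erhalten wir den Snap: s(t) = 120·t - 96. Aus der Gleichung für den Snap s(t) = 120·t - 96, setzen wir t = 1.4539177098283638 ein und erhalten s = 78.4701251794037.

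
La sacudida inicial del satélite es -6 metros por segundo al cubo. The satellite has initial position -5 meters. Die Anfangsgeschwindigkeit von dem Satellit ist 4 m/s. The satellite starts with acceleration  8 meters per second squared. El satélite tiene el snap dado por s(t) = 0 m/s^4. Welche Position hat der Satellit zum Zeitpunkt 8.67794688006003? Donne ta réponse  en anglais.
To solve this, we need to take 4 antiderivatives of our snap equation s(t) = 0. Finding the antiderivative of s(t) and using j(0) = -6: j(t) = -6. Integrating jerk and using the initial condition a(0) = 8, we get a(t) = 8 - 6·t. The antiderivative of acceleration, with v(0) = 4, gives velocity: v(t) = -3·t^2 + 8·t + 4. The integral of velocity is position. Using x(0) = -5, we get x(t) = -t^3 + 4·t^2 + 4·t - 5. We have position x(t) = -t^3 + 4·t^2 + 4·t - 5. Substituting t = 8.67794688006003: x(8.67794688006003) = -322.569245073686.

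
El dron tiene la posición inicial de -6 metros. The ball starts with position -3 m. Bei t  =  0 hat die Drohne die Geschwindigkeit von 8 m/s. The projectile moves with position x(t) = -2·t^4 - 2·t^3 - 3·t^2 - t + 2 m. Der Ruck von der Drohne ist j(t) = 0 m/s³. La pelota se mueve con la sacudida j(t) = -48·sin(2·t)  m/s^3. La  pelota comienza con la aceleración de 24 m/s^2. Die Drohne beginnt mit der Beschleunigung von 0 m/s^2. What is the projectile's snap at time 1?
We must differentiate our position equation x(t) = -2·t^4 - 2·t^3 - 3·t^2 - t + 2 4 times. Differentiating position, we get velocity: v(t) = -8·t^3 - 6·t^2 - 6·t - 1. Differentiating velocity, we get acceleration: a(t) = -24·t^2 - 12·t - 6. Differentiating acceleration, we get jerk: j(t) = -48·t - 12. Differentiating jerk, we get snap: s(t) = -48. From the given snap equation s(t) = -48, we substitute t = 1 to get s = -48.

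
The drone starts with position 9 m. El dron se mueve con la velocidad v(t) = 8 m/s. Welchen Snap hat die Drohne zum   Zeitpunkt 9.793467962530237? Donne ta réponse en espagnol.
Debemos derivar nuestra ecuación de la velocidad v(t) = 8 3 veces. La derivada de la velocidad da la aceleración: a(t) = 0. Derivando la aceleración, obtenemos la sacudida: j(t) = 0. La derivada de la sacudida da el snap: s(t) = 0. De la ecuación del snap s(t) = 0, sustituimos t = 9.793467962530237 para obtener s = 0.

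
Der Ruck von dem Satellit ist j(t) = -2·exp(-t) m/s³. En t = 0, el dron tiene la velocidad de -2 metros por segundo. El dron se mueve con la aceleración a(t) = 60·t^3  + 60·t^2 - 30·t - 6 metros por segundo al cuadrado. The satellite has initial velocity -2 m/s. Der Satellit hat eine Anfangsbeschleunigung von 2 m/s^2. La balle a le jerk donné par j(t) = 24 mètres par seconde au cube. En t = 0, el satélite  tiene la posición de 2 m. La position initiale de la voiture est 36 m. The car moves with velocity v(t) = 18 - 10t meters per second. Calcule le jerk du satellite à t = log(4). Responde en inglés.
Using j(t) = -2·exp(-t) and substituting t = log(4), we find j = -1/2.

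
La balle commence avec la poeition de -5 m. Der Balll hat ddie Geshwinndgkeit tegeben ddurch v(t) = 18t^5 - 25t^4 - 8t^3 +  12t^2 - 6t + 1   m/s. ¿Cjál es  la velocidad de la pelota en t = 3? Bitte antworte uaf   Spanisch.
Tenemos la velocidad v(t) = 18·t^5 - 25·t^4 - 8·t^3 + 12·t^2 - 6·t + 1. Sustituyendo t = 3: v(3) = 2224.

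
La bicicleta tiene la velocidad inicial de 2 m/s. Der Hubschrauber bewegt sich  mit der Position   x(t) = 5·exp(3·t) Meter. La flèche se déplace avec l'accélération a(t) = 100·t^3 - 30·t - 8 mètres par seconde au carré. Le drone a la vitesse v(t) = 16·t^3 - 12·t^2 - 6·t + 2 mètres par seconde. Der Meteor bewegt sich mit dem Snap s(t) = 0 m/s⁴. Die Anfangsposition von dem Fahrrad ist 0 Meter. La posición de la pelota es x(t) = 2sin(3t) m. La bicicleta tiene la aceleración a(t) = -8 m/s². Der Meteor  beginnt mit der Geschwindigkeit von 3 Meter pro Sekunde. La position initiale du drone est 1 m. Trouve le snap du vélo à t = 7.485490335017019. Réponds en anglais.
We must differentiate our acceleration equation a(t) = -8 2 times. Differentiating acceleration, we get jerk: j(t) = 0. Differentiating jerk, we get snap: s(t) = 0. We have snap s(t) = 0. Substituting t = 7.485490335017019: s(7.485490335017019) = 0.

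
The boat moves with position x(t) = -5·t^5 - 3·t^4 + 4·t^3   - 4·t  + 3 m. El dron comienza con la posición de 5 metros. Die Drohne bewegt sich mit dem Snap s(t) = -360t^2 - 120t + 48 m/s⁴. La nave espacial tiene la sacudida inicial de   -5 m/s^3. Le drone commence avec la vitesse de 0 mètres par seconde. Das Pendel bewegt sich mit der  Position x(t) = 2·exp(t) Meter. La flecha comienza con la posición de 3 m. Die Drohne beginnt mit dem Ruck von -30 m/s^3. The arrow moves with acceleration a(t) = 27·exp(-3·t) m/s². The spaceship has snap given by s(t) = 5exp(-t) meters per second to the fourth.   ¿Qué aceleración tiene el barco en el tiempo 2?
Para resolver esto, necesitamos tomar 2 derivadas de nuestra ecuación de la posición x(t) = -5·t^5 - 3·t^4 + 4·t^3 - 4·t + 3. La derivada de la posición da la velocidad: v(t) = -25·t^4 - 12·t^3 + 12·t^2 - 4. Tomando d/dt de v(t), encontramos a(t) = -100·t^3 - 36·t^2 + 24·t. De la ecuación de la aceleración a(t) = -100·t^3 - 36·t^2 + 24·t, sustituimos t = 2 para obtener a = -896.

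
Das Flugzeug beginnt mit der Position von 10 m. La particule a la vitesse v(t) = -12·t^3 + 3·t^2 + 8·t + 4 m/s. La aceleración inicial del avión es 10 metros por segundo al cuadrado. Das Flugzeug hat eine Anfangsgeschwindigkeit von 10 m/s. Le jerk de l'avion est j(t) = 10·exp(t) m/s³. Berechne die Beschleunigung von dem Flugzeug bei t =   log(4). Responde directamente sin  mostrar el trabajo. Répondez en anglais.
The answer is 40.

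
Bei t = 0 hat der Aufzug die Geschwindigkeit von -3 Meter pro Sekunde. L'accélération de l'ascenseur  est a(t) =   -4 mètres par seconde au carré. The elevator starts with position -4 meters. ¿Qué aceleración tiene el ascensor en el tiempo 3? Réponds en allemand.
Mit a(t) = -4 und Einsetzen von t = 3, finden wir a = -4.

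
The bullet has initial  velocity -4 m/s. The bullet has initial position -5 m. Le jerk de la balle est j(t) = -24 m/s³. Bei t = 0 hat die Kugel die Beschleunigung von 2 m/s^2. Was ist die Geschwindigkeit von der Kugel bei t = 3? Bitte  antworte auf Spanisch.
Debemos encontrar la antiderivada de nuestra ecuación de la sacudida j(t) = -24 2 veces. Integrando la sacudida y usando la condición inicial a(0) = 2, obtenemos a(t) = 2 - 24·t. Tomando ∫a(t)dt y aplicando v(0) = -4, encontramos v(t) = -12·t^2 + 2·t - 4. Usando v(t) = -12·t^2 + 2·t - 4 y sustituyendo t = 3, encontramos v = -106.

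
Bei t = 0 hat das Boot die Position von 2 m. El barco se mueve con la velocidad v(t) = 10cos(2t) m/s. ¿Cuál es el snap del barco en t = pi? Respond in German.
Ausgehend von der Geschwindigkeit v(t) = 10·cos(2·t), nehmen wir 3 Ableitungen. Durch Ableiten von der Geschwindigkeit erhalten wir die Beschleunigung: a(t) = -20·sin(2·t). Mit d/dt von a(t) finden wir j(t) = -40·cos(2·t). Durch Ableiten von dem Ruck erhalten wir den Snap: s(t) = 80·sin(2·t). Mit s(t) = 80·sin(2·t) und Einsetzen von t = pi, finden wir s = 0.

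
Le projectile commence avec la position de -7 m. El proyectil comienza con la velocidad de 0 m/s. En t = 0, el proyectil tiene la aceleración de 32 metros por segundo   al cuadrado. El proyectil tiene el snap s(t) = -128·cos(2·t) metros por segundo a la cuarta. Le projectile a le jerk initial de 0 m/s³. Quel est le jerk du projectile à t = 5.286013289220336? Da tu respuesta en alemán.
Wir müssen unsere Gleichung für den Snap s(t) = -128·cos(2·t) 1-mal integrieren. Das Integral von dem Snap, mit j(0) = 0, ergibt den Ruck: j(t) = -64·sin(2·t). Wir haben den Ruck j(t) = -64·sin(2·t). Durch Einsetzen von t = 5.286013289220336: j(5.286013289220336) = 58.3447412284838.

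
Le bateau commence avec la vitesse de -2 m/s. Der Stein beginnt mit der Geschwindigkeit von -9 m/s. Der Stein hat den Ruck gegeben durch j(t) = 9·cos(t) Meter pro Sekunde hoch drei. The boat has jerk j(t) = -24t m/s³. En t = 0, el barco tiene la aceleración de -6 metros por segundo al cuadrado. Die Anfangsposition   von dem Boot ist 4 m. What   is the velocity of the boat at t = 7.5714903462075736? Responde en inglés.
We need to integrate our jerk equation j(t) = -24·t 2 times. The antiderivative of jerk is acceleration. Using a(0) = -6, we get a(t) = -12·t^2 - 6. The integral of acceleration, with v(0) = -2, gives velocity: v(t) = -4·t^3 - 6·t - 2. We have velocity v(t) = -4·t^3 - 6·t - 2. Substituting t = 7.5714903462075736: v(7.5714903462075736) = -1783.64636554279.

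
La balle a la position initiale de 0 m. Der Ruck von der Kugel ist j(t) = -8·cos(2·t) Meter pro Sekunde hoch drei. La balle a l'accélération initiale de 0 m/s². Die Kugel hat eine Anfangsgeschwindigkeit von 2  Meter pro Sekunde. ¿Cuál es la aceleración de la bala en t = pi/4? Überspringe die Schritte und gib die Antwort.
La aceleración en t = pi/4 es a = -4.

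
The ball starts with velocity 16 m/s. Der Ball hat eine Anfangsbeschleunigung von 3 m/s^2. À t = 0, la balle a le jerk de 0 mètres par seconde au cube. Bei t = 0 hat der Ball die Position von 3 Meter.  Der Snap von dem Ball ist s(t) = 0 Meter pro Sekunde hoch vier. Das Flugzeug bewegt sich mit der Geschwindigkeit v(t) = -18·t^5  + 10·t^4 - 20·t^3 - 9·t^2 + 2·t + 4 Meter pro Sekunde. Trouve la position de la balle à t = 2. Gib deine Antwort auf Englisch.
To solve this, we need to take 4 integrals of our snap equation s(t) = 0. Finding the antiderivative of s(t) and using j(0) = 0: j(t) = 0. Finding the integral of j(t) and using a(0) = 3: a(t) = 3. Finding the integral of a(t) and using v(0) = 16: v(t) = 3·t + 16. Finding the antiderivative of v(t) and using x(0) = 3: x(t) = 3·t^2/2 + 16·t + 3. Using x(t) = 3·t^2/2 + 16·t + 3 and substituting t = 2, we find x = 41.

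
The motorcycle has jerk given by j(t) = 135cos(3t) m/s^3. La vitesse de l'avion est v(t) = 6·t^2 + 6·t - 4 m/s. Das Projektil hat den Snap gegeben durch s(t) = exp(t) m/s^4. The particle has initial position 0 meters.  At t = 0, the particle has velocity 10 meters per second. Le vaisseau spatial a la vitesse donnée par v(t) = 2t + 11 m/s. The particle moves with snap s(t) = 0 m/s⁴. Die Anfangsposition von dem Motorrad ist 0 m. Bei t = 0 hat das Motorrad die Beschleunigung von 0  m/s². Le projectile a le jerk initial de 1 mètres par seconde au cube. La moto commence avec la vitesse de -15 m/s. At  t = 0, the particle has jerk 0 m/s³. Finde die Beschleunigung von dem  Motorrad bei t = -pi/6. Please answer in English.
We need to integrate our jerk equation j(t) = 135·cos(3·t) 1 time. Finding the integral of j(t) and using a(0) = 0: a(t) = 45·sin(3·t). We have acceleration a(t) = 45·sin(3·t). Substituting t = -pi/6: a(-pi/6) = -45.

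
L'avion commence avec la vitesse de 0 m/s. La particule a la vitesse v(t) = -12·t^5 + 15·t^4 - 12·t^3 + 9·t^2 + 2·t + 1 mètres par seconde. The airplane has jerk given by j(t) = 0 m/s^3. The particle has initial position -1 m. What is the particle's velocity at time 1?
Using v(t) = -12·t^5 + 15·t^4 - 12·t^3 + 9·t^2 + 2·t + 1 and substituting t = 1, we find v = 3.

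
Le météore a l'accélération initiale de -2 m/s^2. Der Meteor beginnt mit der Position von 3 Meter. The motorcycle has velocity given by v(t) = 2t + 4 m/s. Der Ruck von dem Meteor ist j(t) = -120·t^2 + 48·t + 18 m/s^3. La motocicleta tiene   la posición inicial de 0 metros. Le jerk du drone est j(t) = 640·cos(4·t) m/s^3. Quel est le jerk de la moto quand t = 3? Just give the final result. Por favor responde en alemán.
Bei t = 3, j = 0.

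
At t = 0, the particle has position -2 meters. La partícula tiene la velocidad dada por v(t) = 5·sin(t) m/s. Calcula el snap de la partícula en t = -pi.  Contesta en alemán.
Um dies zu lösen, müssen wir 3 Ableitungen unserer Gleichung für die Geschwindigkeit v(t) = 5·sin(t) nehmen. Die Ableitung von der Geschwindigkeit ergibt die Beschleunigung: a(t) = 5·cos(t). Die Ableitung von der Beschleunigung ergibt den Ruck: j(t) = -5·sin(t). Die Ableitung von dem Ruck ergibt den Snap: s(t) = -5·cos(t). Aus der Gleichung für den Snap s(t) = -5·cos(t), setzen wir t = -pi ein und erhalten s = 5.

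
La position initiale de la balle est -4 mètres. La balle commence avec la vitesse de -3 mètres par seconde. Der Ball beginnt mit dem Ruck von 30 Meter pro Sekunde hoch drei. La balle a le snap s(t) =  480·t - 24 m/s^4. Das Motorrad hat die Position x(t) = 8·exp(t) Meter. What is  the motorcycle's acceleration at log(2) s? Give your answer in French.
En partant de la position x(t) = 8·exp(t), nous prenons 2 dérivées. En dérivant la position, nous obtenons la vitesse: v(t) = 8·exp(t). En prenant d/dt de v(t), nous trouvons a(t) = 8·exp(t). De l'équation de l'accélération a(t) = 8·exp(t), nous substituons t = log(2) pour obtenir a = 16.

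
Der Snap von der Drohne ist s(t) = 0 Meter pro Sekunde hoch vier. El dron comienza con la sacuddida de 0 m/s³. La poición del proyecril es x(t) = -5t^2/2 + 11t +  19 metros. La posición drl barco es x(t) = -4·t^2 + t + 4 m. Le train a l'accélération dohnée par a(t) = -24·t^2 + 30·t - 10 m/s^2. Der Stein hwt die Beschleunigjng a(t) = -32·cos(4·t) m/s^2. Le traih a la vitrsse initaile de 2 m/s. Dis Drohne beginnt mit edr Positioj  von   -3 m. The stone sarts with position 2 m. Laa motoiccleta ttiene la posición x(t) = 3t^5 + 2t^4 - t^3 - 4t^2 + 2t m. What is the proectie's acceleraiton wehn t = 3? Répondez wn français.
En partant de la position x(t) = -5·t^2/2 + 11·t + 19, nous prenons 2 dérivées. La dérivée de la position donne la vitesse: v(t) = 11 - 5·t. En prenant d/dt de v(t), nous trouvons a(t) = -5. Nous avons l'accélération a(t) = -5. En substituant t = 3: a(3) = -5.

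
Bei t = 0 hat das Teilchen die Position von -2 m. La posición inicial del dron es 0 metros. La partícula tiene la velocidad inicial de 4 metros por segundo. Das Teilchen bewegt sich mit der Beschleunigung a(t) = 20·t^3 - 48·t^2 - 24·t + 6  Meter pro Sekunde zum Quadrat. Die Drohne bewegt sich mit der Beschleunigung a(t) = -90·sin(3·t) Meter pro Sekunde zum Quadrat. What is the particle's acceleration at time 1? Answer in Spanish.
Tenemos la aceleración a(t) = 20·t^3 - 48·t^2 - 24·t + 6. Sustituyendo t = 1: a(1) = -46.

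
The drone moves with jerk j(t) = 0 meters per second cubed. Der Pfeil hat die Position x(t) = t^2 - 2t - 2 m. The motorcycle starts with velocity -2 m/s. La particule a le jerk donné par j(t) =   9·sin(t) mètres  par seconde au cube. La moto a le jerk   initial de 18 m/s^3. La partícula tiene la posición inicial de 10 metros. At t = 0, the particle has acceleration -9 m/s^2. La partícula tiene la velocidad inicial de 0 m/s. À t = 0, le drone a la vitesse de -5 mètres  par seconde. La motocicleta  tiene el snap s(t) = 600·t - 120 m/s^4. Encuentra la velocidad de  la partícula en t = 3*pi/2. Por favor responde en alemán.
Um dies zu lösen, müssen wir 2 Integrale unserer Gleichung für den Ruck j(t) = 9·sin(t) finden. Das Integral von dem Ruck ist die Beschleunigung. Mit a(0) = -9 erhalten wir a(t) = -9·cos(t). Die Stammfunktion von der Beschleunigung ist die Geschwindigkeit. Mit v(0) = 0 erhalten wir v(t) = -9·sin(t). Aus der Gleichung für die Geschwindigkeit v(t) = -9·sin(t), setzen wir t = 3*pi/2 ein und erhalten v = 9.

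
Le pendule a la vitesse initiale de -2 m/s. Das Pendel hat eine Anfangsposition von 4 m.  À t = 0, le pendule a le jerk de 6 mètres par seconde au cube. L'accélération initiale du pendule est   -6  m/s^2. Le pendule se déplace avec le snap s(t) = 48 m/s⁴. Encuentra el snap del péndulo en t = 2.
Usando s(t) = 48 y sustituyendo t = 2, encontramos s = 48.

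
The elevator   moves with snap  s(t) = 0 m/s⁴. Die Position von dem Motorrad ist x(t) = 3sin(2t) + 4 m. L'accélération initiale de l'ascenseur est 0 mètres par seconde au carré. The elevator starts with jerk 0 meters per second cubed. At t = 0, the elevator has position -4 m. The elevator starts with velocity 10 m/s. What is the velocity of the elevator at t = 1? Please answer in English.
To find the answer, we compute 3 integrals of s(t) = 0. Integrating snap and using the initial condition j(0) = 0, we get j(t) = 0. Integrating jerk and using the initial condition a(0) = 0, we get a(t) = 0. Finding the integral of a(t) and using v(0) = 10: v(t) = 10. Using v(t) = 10 and substituting t = 1, we find v = 10.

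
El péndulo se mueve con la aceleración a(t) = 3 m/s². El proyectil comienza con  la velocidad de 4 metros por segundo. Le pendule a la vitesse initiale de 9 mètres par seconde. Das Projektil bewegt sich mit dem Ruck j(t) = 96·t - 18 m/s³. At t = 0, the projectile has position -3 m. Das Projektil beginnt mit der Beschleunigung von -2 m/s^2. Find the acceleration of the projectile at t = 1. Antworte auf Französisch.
Nous devons intégrer notre équation du jerk j(t) = 96·t - 18 1 fois. La primitive du jerk est l'accélération. En utilisant a(0) = -2, nous obtenons a(t) = 48·t^2 - 18·t - 2. Nous avons l'accélération a(t) = 48·t^2 - 18·t - 2. En substituant t = 1: a(1) = 28.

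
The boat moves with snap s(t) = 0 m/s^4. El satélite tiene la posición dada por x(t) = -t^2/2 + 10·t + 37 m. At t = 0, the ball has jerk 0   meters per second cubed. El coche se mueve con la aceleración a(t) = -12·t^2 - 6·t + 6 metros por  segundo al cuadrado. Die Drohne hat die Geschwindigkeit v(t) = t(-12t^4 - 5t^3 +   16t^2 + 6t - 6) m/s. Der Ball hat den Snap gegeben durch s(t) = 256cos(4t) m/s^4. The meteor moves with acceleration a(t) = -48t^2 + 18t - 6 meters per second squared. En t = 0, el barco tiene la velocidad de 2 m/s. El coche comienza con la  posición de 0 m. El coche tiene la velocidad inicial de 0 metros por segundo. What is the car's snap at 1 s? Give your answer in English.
To solve this, we need to take 2 derivatives of our acceleration equation a(t) = -12·t^2 - 6·t + 6. Differentiating acceleration, we get jerk: j(t) = -24·t - 6. Differentiating jerk, we get snap: s(t) = -24. We have snap s(t) = -24. Substituting t = 1: s(1) = -24.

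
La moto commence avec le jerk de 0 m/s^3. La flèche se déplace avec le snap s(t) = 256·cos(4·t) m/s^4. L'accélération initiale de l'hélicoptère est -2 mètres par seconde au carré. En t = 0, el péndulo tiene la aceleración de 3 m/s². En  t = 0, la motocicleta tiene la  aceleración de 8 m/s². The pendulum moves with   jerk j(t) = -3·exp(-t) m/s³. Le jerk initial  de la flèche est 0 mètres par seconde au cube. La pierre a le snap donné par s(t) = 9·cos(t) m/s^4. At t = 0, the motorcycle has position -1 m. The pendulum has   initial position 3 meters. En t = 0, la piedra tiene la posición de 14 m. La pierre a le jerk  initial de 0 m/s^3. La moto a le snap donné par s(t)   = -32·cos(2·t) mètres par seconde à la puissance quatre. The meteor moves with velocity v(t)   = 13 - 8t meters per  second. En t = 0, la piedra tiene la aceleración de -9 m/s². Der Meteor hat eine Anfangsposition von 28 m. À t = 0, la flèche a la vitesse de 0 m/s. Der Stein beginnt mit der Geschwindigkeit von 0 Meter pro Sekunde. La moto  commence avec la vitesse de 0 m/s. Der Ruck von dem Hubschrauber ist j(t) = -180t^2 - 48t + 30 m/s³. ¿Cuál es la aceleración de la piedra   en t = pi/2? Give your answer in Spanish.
Debemos encontrar la integral de nuestra ecuación del snap s(t) = 9·cos(t) 2 veces. La integral del snap es la sacudida. Usando j(0) = 0, obtenemos j(t) = 9·sin(t). Tomando ∫j(t)dt y aplicando a(0) = -9, encontramos a(t) = -9·cos(t). Tenemos la aceleración a(t) = -9·cos(t). Sustituyendo t = pi/2: a(pi/2) = 0.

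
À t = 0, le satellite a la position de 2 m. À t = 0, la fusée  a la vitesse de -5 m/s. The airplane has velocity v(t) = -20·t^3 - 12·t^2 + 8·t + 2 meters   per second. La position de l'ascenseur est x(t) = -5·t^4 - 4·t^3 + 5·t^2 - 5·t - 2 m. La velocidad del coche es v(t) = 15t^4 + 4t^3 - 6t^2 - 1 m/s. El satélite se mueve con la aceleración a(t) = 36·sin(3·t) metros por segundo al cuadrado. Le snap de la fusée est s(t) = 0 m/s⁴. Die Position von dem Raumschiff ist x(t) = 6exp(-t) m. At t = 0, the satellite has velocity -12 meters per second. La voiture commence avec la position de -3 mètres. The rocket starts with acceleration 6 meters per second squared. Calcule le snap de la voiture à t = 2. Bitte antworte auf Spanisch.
Para resolver esto, necesitamos tomar 3 derivadas de nuestra ecuación de la velocidad v(t) = 15·t^4 + 4·t^3 - 6·t^2 - 1. La derivada de la velocidad da la aceleración: a(t) = 60·t^3 + 12·t^2 - 12·t. La derivada de la aceleración da la sacudida: j(t) = 180·t^2 + 24·t - 12. Derivando la sacudida, obtenemos el snap: s(t) = 360·t + 24. De la ecuación del snap s(t) = 360·t + 24, sustituimos t = 2 para obtener s = 744.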